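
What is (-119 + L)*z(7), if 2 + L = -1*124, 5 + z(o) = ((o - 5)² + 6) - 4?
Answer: -245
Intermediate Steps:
z(o) = -3 + (-5 + o)² (z(o) = -5 + (((o - 5)² + 6) - 4) = -5 + (((-5 + o)² + 6) - 4) = -5 + ((6 + (-5 + o)²) - 4) = -5 + (2 + (-5 + o)²) = -3 + (-5 + o)²)
L = -126 (L = -2 - 1*124 = -2 - 124 = -126)
(-119 + L)*z(7) = (-119 - 126)*(-3 + (-5 + 7)²) = -245*(-3 + 2²) = -245*(-3 + 4) = -245*1 = -245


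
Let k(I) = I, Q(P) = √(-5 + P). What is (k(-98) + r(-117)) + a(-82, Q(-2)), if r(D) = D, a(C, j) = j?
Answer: -215 + I*√7 ≈ -215.0 + 2.6458*I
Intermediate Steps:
(k(-98) + r(-117)) + a(-82, Q(-2)) = (-98 - 117) + √(-5 - 2) = -215 + √(-7) = -215 + I*√7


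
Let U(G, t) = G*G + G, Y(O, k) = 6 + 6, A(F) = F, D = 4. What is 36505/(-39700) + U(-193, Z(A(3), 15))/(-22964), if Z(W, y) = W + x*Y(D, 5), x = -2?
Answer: -115471201/45583540 ≈ -2.5332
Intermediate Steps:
Y(O, k) = 12
Z(W, y) = -24 + W (Z(W, y) = W - 2*12 = W - 24 = -24 + W)
U(G, t) = G + G² (U(G, t) = G² + G = G + G²)
36505/(-39700) + U(-193, Z(A(3), 15))/(-22964) = 36505/(-39700) - 193*(1 - 193)/(-22964) = 36505*(-1/39700) - 193*(-192)*(-1/22964) = -7301/7940 + 37056*(-1/22964) = -7301/7940 - 9264/5741 = -115471201/45583540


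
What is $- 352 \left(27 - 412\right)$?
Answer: $135520$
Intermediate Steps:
$- 352 \left(27 - 412\right) = \left(-352\right) \left(-385\right) = 135520$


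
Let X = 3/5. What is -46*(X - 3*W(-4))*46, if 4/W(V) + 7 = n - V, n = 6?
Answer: 35972/5 ≈ 7194.4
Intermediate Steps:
X = ⅗ (X = 3*(⅕) = ⅗ ≈ 0.60000)
W(V) = 4/(-1 - V) (W(V) = 4/(-7 + (6 - V)) = 4/(-1 - V))
-46*(X - 3*W(-4))*46 = -46*(⅗ - (-12)/(1 - 4))*46 = -46*(⅗ - (-12)/(-3))*46 = -46*(⅗ - (-12)*(-1)/3)*46 = -46*(⅗ - 3*4/3)*46 = -46*(⅗ - 4)*46 = -46*(-17/5)*46 = (782/5)*46 = 35972/5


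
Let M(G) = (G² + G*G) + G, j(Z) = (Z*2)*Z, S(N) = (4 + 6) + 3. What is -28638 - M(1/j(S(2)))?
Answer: -817930003/28561 ≈ -28638.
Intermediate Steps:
S(N) = 13 (S(N) = 10 + 3 = 13)
j(Z) = 2*Z² (j(Z) = (2*Z)*Z = 2*Z²)
M(G) = G + 2*G² (M(G) = (G² + G²) + G = 2*G² + G = G + 2*G²)
-28638 - M(1/j(S(2))) = -28638 - (1 + 2/((2*13²)))/(2*13²) = -28638 - (1 + 2/((2*169)))/(2*169) = -28638 - (1 + 2/338)/338 = -28638 - (1 + 2*(1/338))/338 = -28638 - (1 + 1/169)/338 = -28638 - 170/(338*169) = -28638 - 1*85/28561 = -28638 - 85/28561 = -817930003/28561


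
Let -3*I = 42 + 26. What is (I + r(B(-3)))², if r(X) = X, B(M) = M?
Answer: 5929/9 ≈ 658.78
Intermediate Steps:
I = -68/3 (I = -(42 + 26)/3 = -⅓*68 = -68/3 ≈ -22.667)
(I + r(B(-3)))² = (-68/3 - 3)² = (-77/3)² = 5929/9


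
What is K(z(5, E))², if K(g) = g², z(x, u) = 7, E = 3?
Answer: 2401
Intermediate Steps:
K(z(5, E))² = (7²)² = 49² = 2401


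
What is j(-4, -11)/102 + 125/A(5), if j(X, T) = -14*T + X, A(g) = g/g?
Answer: 2150/17 ≈ 126.47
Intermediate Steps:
A(g) = 1
j(X, T) = X - 14*T
j(-4, -11)/102 + 125/A(5) = (-4 - 14*(-11))/102 + 125/1 = (-4 + 154)*(1/102) + 125*1 = 150*(1/102) + 125 = 25/17 + 125 = 2150/17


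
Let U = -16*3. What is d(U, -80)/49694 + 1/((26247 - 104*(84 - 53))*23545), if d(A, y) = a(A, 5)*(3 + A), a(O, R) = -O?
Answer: -585442632953/13468975665145 ≈ -0.043466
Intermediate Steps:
U = -48
d(A, y) = -A*(3 + A) (d(A, y) = (-A)*(3 + A) = -A*(3 + A))
d(U, -80)/49694 + 1/((26247 - 104*(84 - 53))*23545) = -1*(-48)*(3 - 48)/49694 + 1/((26247 - 104*(84 - 53))*23545) = -1*(-48)*(-45)*(1/49694) + (1/23545)/(26247 - 104*31) = -2160*1/49694 + (1/23545)/(26247 - 3224) = -1080/24847 + (1/23545)/23023 = -1080/24847 + (1/23023)*(1/23545) = -1080/24847 + 1/542076535 = -585442632953/13468975665145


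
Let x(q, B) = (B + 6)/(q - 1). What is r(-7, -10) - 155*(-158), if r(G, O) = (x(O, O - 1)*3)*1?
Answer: 269405/11 ≈ 24491.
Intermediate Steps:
x(q, B) = (6 + B)/(-1 + q)
r(G, O) = 3*(5 + O)/(-1 + O) (r(G, O) = (((6 + (O - 1))/(-1 + O))*3)*1 = (((6 + (-1 + O))/(-1 + O))*3)*1 = (((5 + O)/(-1 + O))*3)*1 = (3*(5 + O)/(-1 + O))*1 = 3*(5 + O)/(-1 + O))
r(-7, -10) - 155*(-158) = 3*(5 - 10)/(-1 - 10) - 155*(-158) = 3*(-5)/(-11) + 24490 = 3*(-1/11)*(-5) + 24490 = 15/11 + 24490 = 269405/11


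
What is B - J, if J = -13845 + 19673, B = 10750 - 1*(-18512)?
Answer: 23434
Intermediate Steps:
B = 29262 (B = 10750 + 18512 = 29262)
J = 5828
B - J = 29262 - 1*5828 = 29262 - 5828 = 23434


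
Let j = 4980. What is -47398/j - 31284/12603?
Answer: -125525219/10460490 ≈ -12.000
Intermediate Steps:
-47398/j - 31284/12603 = -47398/4980 - 31284/12603 = -47398*1/4980 - 31284*1/12603 = -23699/2490 - 10428/4201 = -125525219/10460490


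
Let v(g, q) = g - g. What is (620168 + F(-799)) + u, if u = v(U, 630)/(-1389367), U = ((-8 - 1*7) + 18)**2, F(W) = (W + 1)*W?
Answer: 1257770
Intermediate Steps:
F(W) = W*(1 + W) (F(W) = (1 + W)*W = W*(1 + W))
U = 9 (U = ((-8 - 7) + 18)**2 = (-15 + 18)**2 = 3**2 = 9)
v(g, q) = 0
u = 0 (u = 0/(-1389367) = 0*(-1/1389367) = 0)
(620168 + F(-799)) + u = (620168 - 799*(1 - 799)) + 0 = (620168 - 799*(-798)) + 0 = (620168 + 637602) + 0 = 1257770 + 0 = 1257770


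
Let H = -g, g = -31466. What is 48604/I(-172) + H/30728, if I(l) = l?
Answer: -186011445/660652 ≈ -281.56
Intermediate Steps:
H = 31466 (H = -1*(-31466) = 31466)
48604/I(-172) + H/30728 = 48604/(-172) + 31466/30728 = 48604*(-1/172) + 31466*(1/30728) = -12151/43 + 15733/15364 = -186011445/660652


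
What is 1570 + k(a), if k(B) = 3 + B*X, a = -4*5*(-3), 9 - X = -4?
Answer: 2353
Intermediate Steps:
X = 13 (X = 9 - 1*(-4) = 9 + 4 = 13)
a = 60 (a = -20*(-3) = 60)
k(B) = 3 + 13*B (k(B) = 3 + B*13 = 3 + 13*B)
1570 + k(a) = 1570 + (3 + 13*60) = 1570 + (3 + 780) = 1570 + 783 = 2353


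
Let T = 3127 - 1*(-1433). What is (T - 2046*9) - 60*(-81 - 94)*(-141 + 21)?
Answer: -1273854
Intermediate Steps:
T = 4560 (T = 3127 + 1433 = 4560)
(T - 2046*9) - 60*(-81 - 94)*(-141 + 21) = (4560 - 2046*9) - 60*(-81 - 94)*(-141 + 21) = (4560 - 18414) - (-10500)*(-120) = -13854 - 60*21000 = -13854 - 1260000 = -1273854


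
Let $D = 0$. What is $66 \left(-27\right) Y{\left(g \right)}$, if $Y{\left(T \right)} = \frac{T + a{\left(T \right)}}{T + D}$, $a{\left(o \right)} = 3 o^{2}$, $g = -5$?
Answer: $24948$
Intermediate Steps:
$Y{\left(T \right)} = \frac{T + 3 T^{2}}{T}$ ($Y{\left(T \right)} = \frac{T + 3 T^{2}}{T + 0} = \frac{T + 3 T^{2}}{T}$)
$66 \left(-27\right) Y{\left(g \right)} = 66 \left(-27\right) \left(1 + 3 \left(-5\right)\right) = - 1782 \left(1 - 15\right) = \left(-1782\right) \left(-14\right) = 24948$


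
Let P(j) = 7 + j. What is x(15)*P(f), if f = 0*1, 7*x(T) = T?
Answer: 15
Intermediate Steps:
x(T) = T/7
f = 0
x(15)*P(f) = ((⅐)*15)*(7 + 0) = (15/7)*7 = 15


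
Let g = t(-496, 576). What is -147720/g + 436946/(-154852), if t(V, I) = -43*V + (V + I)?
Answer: -335717473/34531996 ≈ -9.7219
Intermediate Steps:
t(V, I) = I - 42*V (t(V, I) = -43*V + (I + V) = I - 42*V)
g = 21408 (g = 576 - 42*(-496) = 576 + 20832 = 21408)
-147720/g + 436946/(-154852) = -147720/21408 + 436946/(-154852) = -147720*1/21408 + 436946*(-1/154852) = -6155/892 - 218473/77426 = -335717473/34531996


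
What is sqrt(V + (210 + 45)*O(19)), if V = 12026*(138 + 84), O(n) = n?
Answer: sqrt(2674617) ≈ 1635.4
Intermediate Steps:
V = 2669772 (V = 12026*222 = 2669772)
sqrt(V + (210 + 45)*O(19)) = sqrt(2669772 + (210 + 45)*19) = sqrt(2669772 + 255*19) = sqrt(2669772 + 4845) = sqrt(2674617)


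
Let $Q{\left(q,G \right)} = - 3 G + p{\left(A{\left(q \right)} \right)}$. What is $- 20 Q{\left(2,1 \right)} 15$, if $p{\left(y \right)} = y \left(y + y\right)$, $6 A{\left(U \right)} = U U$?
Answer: $\frac{1900}{3} \approx 633.33$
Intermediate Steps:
$A{\left(U \right)} = \frac{U^{2}}{6}$ ($A{\left(U \right)} = \frac{U U}{6} = \frac{U^{2}}{6}$)
$p{\left(y \right)} = 2 y^{2}$ ($p{\left(y \right)} = y 2 y = 2 y^{2}$)
$Q{\left(q,G \right)} = - 3 G + \frac{q^{4}}{18}$ ($Q{\left(q,G \right)} = - 3 G + 2 \left(\frac{q^{2}}{6}\right)^{2} = - 3 G + 2 \frac{q^{4}}{36} = - 3 G + \frac{q^{4}}{18}$)
$- 20 Q{\left(2,1 \right)} 15 = - 20 \left(\left(-3\right) 1 + \frac{2^{4}}{18}\right) 15 = - 20 \left(-3 + \frac{1}{18} \cdot 16\right) 15 = - 20 \left(-3 + \frac{8}{9}\right) 15 = \left(-20\right) \left(- \frac{19}{9}\right) 15 = \frac{380}{9} \cdot 15 = \frac{1900}{3}$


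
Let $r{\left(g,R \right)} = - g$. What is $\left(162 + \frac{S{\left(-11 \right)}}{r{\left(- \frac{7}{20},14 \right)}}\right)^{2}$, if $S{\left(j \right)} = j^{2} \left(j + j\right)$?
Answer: $\frac{2715035236}{49} \approx 5.5409 \cdot 10^{7}$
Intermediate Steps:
$S{\left(j \right)} = 2 j^{3}$ ($S{\left(j \right)} = j^{2} \cdot 2 j = 2 j^{3}$)
$\left(162 + \frac{S{\left(-11 \right)}}{r{\left(- \frac{7}{20},14 \right)}}\right)^{2} = \left(162 + \frac{2 \left(-11\right)^{3}}{\left(-1\right) \left(- \frac{7}{20}\right)}\right)^{2} = \left(162 + \frac{2 \left(-1331\right)}{\left(-1\right) \left(\left(-7\right) \frac{1}{20}\right)}\right)^{2} = \left(162 - \frac{2662}{\left(-1\right) \left(- \frac{7}{20}\right)}\right)^{2} = \left(162 - \frac{2662}{\frac{7}{20}}\right)^{2} = \left(162 - \frac{53240}{7}\right)^{2} = \left(- \frac{52106}{7}\right)^{2} = \frac{2715035236}{49}$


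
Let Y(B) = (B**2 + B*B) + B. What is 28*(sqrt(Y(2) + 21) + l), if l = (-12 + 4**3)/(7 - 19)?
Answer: -364/3 + 28*sqrt(31) ≈ 34.564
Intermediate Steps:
Y(B) = B + 2*B**2 (Y(B) = (B**2 + B**2) + B = 2*B**2 + B = B + 2*B**2)
l = -13/3 (l = (-12 + 64)/(-12) = 52*(-1/12) = -13/3 ≈ -4.3333)
28*(sqrt(Y(2) + 21) + l) = 28*(sqrt(2*(1 + 2*2) + 21) - 13/3) = 28*(sqrt(2*(1 + 4) + 21) - 13/3) = 28*(sqrt(2*5 + 21) - 13/3) = 28*(sqrt(10 + 21) - 13/3) = 28*(sqrt(31) - 13/3) = 28*(-13/3 + sqrt(31)) = -364/3 + 28*sqrt(31)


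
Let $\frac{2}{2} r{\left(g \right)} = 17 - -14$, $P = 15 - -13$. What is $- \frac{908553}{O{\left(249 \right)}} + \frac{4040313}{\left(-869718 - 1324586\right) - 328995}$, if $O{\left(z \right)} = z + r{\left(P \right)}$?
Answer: $- \frac{2293682163987}{706523720} \approx -3246.4$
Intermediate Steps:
$P = 28$ ($P = 15 + 13 = 28$)
$r{\left(g \right)} = 31$ ($r{\left(g \right)} = 17 - -14 = 17 + 14 = 31$)
$O{\left(z \right)} = 31 + z$ ($O{\left(z \right)} = z + 31 = 31 + z$)
$- \frac{908553}{O{\left(249 \right)}} + \frac{4040313}{\left(-869718 - 1324586\right) - 328995} = - \frac{908553}{31 + 249} + \frac{4040313}{\left(-869718 - 1324586\right) - 328995} = - \frac{908553}{280} + \frac{4040313}{-2194304 - 328995} = \left(-908553\right) \frac{1}{280} + \frac{4040313}{-2523299} = - \frac{908553}{280} + 4040313 \left(- \frac{1}{2523299}\right) = - \frac{908553}{280} - \frac{4040313}{2523299} = - \frac{2293682163987}{706523720}$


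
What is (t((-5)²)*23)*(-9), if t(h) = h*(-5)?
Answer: 25875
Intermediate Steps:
t(h) = -5*h
(t((-5)²)*23)*(-9) = (-5*(-5)²*23)*(-9) = (-5*25*23)*(-9) = -125*23*(-9) = -2875*(-9) = 25875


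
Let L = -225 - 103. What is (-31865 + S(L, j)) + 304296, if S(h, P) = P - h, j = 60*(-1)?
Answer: 272699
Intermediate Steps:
L = -328
j = -60
(-31865 + S(L, j)) + 304296 = (-31865 + (-60 - 1*(-328))) + 304296 = (-31865 + (-60 + 328)) + 304296 = (-31865 + 268) + 304296 = -31597 + 304296 = 272699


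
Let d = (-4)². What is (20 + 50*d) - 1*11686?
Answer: -10866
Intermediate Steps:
d = 16
(20 + 50*d) - 1*11686 = (20 + 50*16) - 1*11686 = (20 + 800) - 11686 = 820 - 11686 = -10866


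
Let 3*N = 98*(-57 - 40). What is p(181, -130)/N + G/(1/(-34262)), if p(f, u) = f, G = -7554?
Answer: 2460296796345/9506 ≈ 2.5882e+8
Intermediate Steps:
N = -9506/3 (N = (98*(-57 - 40))/3 = (98*(-97))/3 = (⅓)*(-9506) = -9506/3 ≈ -3168.7)
p(181, -130)/N + G/(1/(-34262)) = 181/(-9506/3) - 7554/(1/(-34262)) = 181*(-3/9506) - 7554/(-1/34262) = -543/9506 - 7554*(-34262) = -543/9506 + 258815148 = 2460296796345/9506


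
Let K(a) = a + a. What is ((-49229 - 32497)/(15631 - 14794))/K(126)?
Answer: -13621/35154 ≈ -0.38747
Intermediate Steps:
K(a) = 2*a
((-49229 - 32497)/(15631 - 14794))/K(126) = ((-49229 - 32497)/(15631 - 14794))/((2*126)) = -81726/837/252 = -81726*1/837*(1/252) = -27242/279*1/252 = -13621/35154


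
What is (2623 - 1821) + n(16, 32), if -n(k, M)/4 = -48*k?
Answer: 3874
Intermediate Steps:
n(k, M) = 192*k (n(k, M) = -(-192)*k = 192*k)
(2623 - 1821) + n(16, 32) = (2623 - 1821) + 192*16 = 802 + 3072 = 3874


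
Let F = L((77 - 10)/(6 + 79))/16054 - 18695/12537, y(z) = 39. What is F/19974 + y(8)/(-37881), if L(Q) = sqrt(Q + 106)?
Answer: -387938251/351330895314 + sqrt(771545)/27256320660 ≈ -0.0011042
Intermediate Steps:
L(Q) = sqrt(106 + Q)
F = -18695/12537 + sqrt(771545)/1364590 (F = sqrt(106 + (77 - 10)/(6 + 79))/16054 - 18695/12537 = sqrt(106 + 67/85)*(1/16054) - 18695*1/12537 = sqrt(106 + 67*(1/85))*(1/16054) - 18695/12537 = sqrt(106 + 67/85)*(1/16054) - 18695/12537 = sqrt(9077/85)*(1/16054) - 18695/12537 = (sqrt(771545)/85)*(1/16054) - 18695/12537 = sqrt(771545)/1364590 - 18695/12537 = -18695/12537 + sqrt(771545)/1364590 ≈ -1.4905)
F/19974 + y(8)/(-37881) = (-18695/12537 + sqrt(771545)/1364590)/19974 + 39/(-37881) = (-18695/12537 + sqrt(771545)/1364590)*(1/19974) + 39*(-1/37881) = (-18695/250414038 + sqrt(771545)/27256320660) - 13/12627 = -387938251/351330895314 + sqrt(771545)/27256320660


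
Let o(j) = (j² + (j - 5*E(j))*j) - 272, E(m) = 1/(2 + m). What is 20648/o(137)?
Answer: 2870072/5179289 ≈ 0.55414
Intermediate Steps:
o(j) = -272 + j² + j*(j - 5/(2 + j)) (o(j) = (j² + (j - 5/(2 + j))*j) - 272 = (j² + j*(j - 5/(2 + j))) - 272 = -272 + j² + j*(j - 5/(2 + j)))
20648/o(137) = 20648/(((-5*137 + 2*(-136 + 137²)*(2 + 137))/(2 + 137))) = 20648/(((-685 + 2*(-136 + 18769)*139)/139)) = 20648/(((-685 + 2*18633*139)/139)) = 20648/(((-685 + 5179974)/139)) = 20648/(((1/139)*5179289)) = 20648/(5179289/139) = 20648*(139/5179289) = 2870072/5179289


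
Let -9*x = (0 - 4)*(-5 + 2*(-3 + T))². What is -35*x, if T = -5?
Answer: -6860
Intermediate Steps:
x = 196 (x = -(0 - 4)*(-5 + 2*(-3 - 5))²/9 = -(-4)*(-5 + 2*(-8))²/9 = -(-4)*(-5 - 16)²/9 = -(-4)*(-21)²/9 = -(-4)*441/9 = -⅑*(-1764) = 196)
-35*x = -35*196 = -6860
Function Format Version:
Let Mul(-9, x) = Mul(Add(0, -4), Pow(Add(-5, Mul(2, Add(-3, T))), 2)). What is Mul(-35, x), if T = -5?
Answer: -6860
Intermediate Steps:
x = 196 (x = Mul(Rational(-1, 9), Mul(Add(0, -4), Pow(Add(-5, Mul(2, Add(-3, -5))), 2))) = Mul(Rational(-1, 9), Mul(-4, Pow(Add(-5, Mul(2, -8)), 2))) = Mul(Rational(-1, 9), Mul(-4, Pow(Add(-5, -16), 2))) = Mul(Rational(-1, 9), Mul(-4, Pow(-21, 2))) = Mul(Rational(-1, 9), Mul(-4, 441)) = Mul(Rational(-1, 9), -1764) = 196)
Mul(-35, x) = Mul(-35, 196) = -6860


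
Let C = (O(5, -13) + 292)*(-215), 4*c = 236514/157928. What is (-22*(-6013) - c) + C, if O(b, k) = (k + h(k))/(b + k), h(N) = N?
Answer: 21733064499/315856 ≈ 68807.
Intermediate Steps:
O(b, k) = 2*k/(b + k) (O(b, k) = (k + k)/(b + k) = (2*k)/(b + k) = 2*k/(b + k))
c = 118257/315856 (c = (236514/157928)/4 = (236514*(1/157928))/4 = (¼)*(118257/78964) = 118257/315856 ≈ 0.37440)
C = -253915/4 (C = (2*(-13)/(5 - 13) + 292)*(-215) = (2*(-13)/(-8) + 292)*(-215) = (2*(-13)*(-⅛) + 292)*(-215) = (13/4 + 292)*(-215) = (1181/4)*(-215) = -253915/4 ≈ -63479.)
(-22*(-6013) - c) + C = (-22*(-6013) - 1*118257/315856) - 253915/4 = (132286 - 118257/315856) - 253915/4 = 41783208559/315856 - 253915/4 = 21733064499/315856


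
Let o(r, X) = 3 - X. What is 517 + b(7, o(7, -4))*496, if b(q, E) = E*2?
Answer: 7461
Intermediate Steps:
b(q, E) = 2*E
517 + b(7, o(7, -4))*496 = 517 + (2*(3 - 1*(-4)))*496 = 517 + (2*(3 + 4))*496 = 517 + (2*7)*496 = 517 + 14*496 = 517 + 6944 = 7461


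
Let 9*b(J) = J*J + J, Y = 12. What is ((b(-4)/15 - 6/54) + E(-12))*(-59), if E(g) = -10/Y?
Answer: 4543/90 ≈ 50.478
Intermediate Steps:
E(g) = -5/6 (E(g) = -10/12 = -10*1/12 = -5/6)
b(J) = J/9 + J**2/9 (b(J) = (J*J + J)/9 = (J**2 + J)/9 = (J + J**2)/9 = J/9 + J**2/9)
((b(-4)/15 - 6/54) + E(-12))*(-59) = ((((1/9)*(-4)*(1 - 4))/15 - 6/54) - 5/6)*(-59) = ((((1/9)*(-4)*(-3))*(1/15) - 6*1/54) - 5/6)*(-59) = (((4/3)*(1/15) - 1/9) - 5/6)*(-59) = ((4/45 - 1/9) - 5/6)*(-59) = (-1/45 - 5/6)*(-59) = -77/90*(-59) = 4543/90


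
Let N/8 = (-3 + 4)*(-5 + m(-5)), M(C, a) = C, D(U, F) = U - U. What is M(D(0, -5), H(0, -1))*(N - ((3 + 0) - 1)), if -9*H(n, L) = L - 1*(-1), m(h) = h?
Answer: 0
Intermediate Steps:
D(U, F) = 0
H(n, L) = -⅑ - L/9 (H(n, L) = -(L - 1*(-1))/9 = -(L + 1)/9 = -(1 + L)/9 = -⅑ - L/9)
N = -80 (N = 8*((-3 + 4)*(-5 - 5)) = 8*(1*(-10)) = 8*(-10) = -80)
M(D(0, -5), H(0, -1))*(N - ((3 + 0) - 1)) = 0*(-80 - ((3 + 0) - 1)) = 0*(-80 - (3 - 1)) = 0*(-80 - 1*2) = 0*(-80 - 2) = 0*(-82) = 0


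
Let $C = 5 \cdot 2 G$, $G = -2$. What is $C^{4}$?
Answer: $160000$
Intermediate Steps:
$C = -20$ ($C = 5 \cdot 2 \left(-2\right) = 10 \left(-2\right) = -20$)
$C^{4} = \left(-20\right)^{4} = 160000$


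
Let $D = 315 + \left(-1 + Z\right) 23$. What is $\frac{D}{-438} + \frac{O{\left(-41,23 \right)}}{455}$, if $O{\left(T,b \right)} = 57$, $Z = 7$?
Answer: $- \frac{60383}{66430} \approx -0.90897$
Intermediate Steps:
$D = 453$ ($D = 315 + \left(-1 + 7\right) 23 = 315 + 6 \cdot 23 = 315 + 138 = 453$)
$\frac{D}{-438} + \frac{O{\left(-41,23 \right)}}{455} = \frac{453}{-438} + \frac{57}{455} = 453 \left(- \frac{1}{438}\right) + 57 \cdot \frac{1}{455} = - \frac{151}{146} + \frac{57}{455} = - \frac{60383}{66430}$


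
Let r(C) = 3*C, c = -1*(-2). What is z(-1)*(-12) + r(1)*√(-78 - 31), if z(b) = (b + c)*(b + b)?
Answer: 24 + 3*I*√109 ≈ 24.0 + 31.321*I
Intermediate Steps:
c = 2
z(b) = 2*b*(2 + b) (z(b) = (b + 2)*(b + b) = (2 + b)*(2*b) = 2*b*(2 + b))
z(-1)*(-12) + r(1)*√(-78 - 31) = (2*(-1)*(2 - 1))*(-12) + (3*1)*√(-78 - 31) = (2*(-1)*1)*(-12) + 3*√(-109) = -2*(-12) + 3*(I*√109) = 24 + 3*I*√109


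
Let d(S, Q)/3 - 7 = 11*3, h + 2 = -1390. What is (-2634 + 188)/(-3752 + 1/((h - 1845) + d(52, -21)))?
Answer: 7624182/11694985 ≈ 0.65192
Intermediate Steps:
h = -1392 (h = -2 - 1390 = -1392)
d(S, Q) = 120 (d(S, Q) = 21 + 3*(11*3) = 21 + 3*33 = 21 + 99 = 120)
(-2634 + 188)/(-3752 + 1/((h - 1845) + d(52, -21))) = (-2634 + 188)/(-3752 + 1/((-1392 - 1845) + 120)) = -2446/(-3752 + 1/(-3237 + 120)) = -2446/(-3752 + 1/(-3117)) = -2446/(-3752 - 1/3117) = -2446/(-11694985/3117) = -2446*(-3117/11694985) = 7624182/11694985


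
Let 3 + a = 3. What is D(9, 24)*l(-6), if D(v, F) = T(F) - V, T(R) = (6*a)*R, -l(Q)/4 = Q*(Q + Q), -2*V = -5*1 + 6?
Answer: -144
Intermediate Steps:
V = -1/2 (V = -(-5*1 + 6)/2 = -(-5 + 6)/2 = -1/2*1 = -1/2 ≈ -0.50000)
a = 0 (a = -3 + 3 = 0)
l(Q) = -8*Q**2 (l(Q) = -4*Q*(Q + Q) = -4*Q*2*Q = -8*Q**2)
T(R) = 0 (T(R) = (6*0)*R = 0*R = 0)
D(v, F) = 1/2 (D(v, F) = 0 - 1*(-1/2) = 0 + 1/2 = 1/2)
D(9, 24)*l(-6) = (-8*(-6)**2)/2 = (-8*36)/2 = (1/2)*(-288) = -144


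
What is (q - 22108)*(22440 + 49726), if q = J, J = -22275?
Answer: -3202943578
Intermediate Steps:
q = -22275
(q - 22108)*(22440 + 49726) = (-22275 - 22108)*(22440 + 49726) = -44383*72166 = -3202943578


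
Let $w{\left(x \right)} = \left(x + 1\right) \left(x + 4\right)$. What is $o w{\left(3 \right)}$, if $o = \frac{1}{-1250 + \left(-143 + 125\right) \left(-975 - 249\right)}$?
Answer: $\frac{14}{10391} \approx 0.0013473$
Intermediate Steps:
$w{\left(x \right)} = \left(1 + x\right) \left(4 + x\right)$
$o = \frac{1}{20782}$ ($o = \frac{1}{-1250 - -22032} = \frac{1}{-1250 + 22032} = \frac{1}{20782} \approx 4.8119 \cdot 10^{-5}$)
$o w{\left(3 \right)} = \frac{4 + 3^{2} + 5 \cdot 3}{20782} = \frac{4 + 9 + 15}{20782} = \frac{1}{20782} \cdot 28 = \frac{14}{10391}$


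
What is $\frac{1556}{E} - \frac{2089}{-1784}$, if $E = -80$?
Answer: $- \frac{163049}{8920} \approx -18.279$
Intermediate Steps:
$\frac{1556}{E} - \frac{2089}{-1784} = \frac{1556}{-80} - \frac{2089}{-1784} = 1556 \left(- \frac{1}{80}\right) - - \frac{2089}{1784} = - \frac{389}{20} + \frac{2089}{1784} = - \frac{163049}{8920}$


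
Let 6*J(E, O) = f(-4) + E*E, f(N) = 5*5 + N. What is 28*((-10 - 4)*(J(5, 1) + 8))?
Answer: -18424/3 ≈ -6141.3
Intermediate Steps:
f(N) = 25 + N
J(E, O) = 7/2 + E**2/6 (J(E, O) = ((25 - 4) + E*E)/6 = (21 + E**2)/6 = 7/2 + E**2/6)
28*((-10 - 4)*(J(5, 1) + 8)) = 28*((-10 - 4)*((7/2 + (1/6)*5**2) + 8)) = 28*(-14*((7/2 + (1/6)*25) + 8)) = 28*(-14*((7/2 + 25/6) + 8)) = 28*(-14*(23/3 + 8)) = 28*(-14*47/3) = 28*(-658/3) = -18424/3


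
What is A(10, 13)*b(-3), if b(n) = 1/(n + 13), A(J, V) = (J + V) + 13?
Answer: 18/5 ≈ 3.6000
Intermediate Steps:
A(J, V) = 13 + J + V
b(n) = 1/(13 + n)
A(10, 13)*b(-3) = (13 + 10 + 13)/(13 - 3) = 36/10 = 36*(⅒) = 18/5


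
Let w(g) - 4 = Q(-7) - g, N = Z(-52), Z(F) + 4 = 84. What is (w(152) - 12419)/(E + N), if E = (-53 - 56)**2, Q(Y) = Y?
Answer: -12574/11961 ≈ -1.0513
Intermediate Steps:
Z(F) = 80 (Z(F) = -4 + 84 = 80)
N = 80
E = 11881 (E = (-109)**2 = 11881)
w(g) = -3 - g (w(g) = 4 + (-7 - g) = -3 - g)
(w(152) - 12419)/(E + N) = ((-3 - 1*152) - 12419)/(11881 + 80) = ((-3 - 152) - 12419)/11961 = (-155 - 12419)*(1/11961) = -12574*1/11961 = -12574/11961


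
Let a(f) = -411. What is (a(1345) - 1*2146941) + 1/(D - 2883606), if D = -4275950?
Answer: -15374086895713/7159556 ≈ -2.1474e+6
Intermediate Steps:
(a(1345) - 1*2146941) + 1/(D - 2883606) = (-411 - 1*2146941) + 1/(-4275950 - 2883606) = (-411 - 2146941) + 1/(-7159556) = -2147352 - 1/7159556 = -15374086895713/7159556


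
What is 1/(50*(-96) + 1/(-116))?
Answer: -116/556801 ≈ -0.00020833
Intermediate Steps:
1/(50*(-96) + 1/(-116)) = 1/(-4800 - 1/116) = 1/(-556801/116) = -116/556801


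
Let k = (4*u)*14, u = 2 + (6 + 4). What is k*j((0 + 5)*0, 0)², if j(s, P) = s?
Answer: 0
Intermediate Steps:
u = 12 (u = 2 + 10 = 12)
k = 672 (k = (4*12)*14 = 48*14 = 672)
k*j((0 + 5)*0, 0)² = 672*((0 + 5)*0)² = 672*(5*0)² = 672*0² = 672*0 = 0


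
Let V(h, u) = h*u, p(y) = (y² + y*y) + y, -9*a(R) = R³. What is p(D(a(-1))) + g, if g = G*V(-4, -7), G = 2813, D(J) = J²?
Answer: 516770687/6561 ≈ 78764.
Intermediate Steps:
a(R) = -R³/9
p(y) = y + 2*y² (p(y) = (y² + y²) + y = 2*y² + y = y + 2*y²)
g = 78764 (g = 2813*(-4*(-7)) = 2813*28 = 78764)
p(D(a(-1))) + g = (-⅑*(-1)³)²*(1 + 2*(-⅑*(-1)³)²) + 78764 = (-⅑*(-1))²*(1 + 2*(-⅑*(-1))²) + 78764 = (⅑)²*(1 + 2*(⅑)²) + 78764 = (1 + 2*(1/81))/81 + 78764 = (1 + 2/81)/81 + 78764 = (1/81)*(83/81) + 78764 = 83/6561 + 78764 = 516770687/6561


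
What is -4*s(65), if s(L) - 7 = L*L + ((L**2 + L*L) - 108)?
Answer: -50296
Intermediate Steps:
s(L) = -101 + 3*L**2 (s(L) = 7 + (L*L + ((L**2 + L*L) - 108)) = 7 + (L**2 + ((L**2 + L**2) - 108)) = 7 + (L**2 + (2*L**2 - 108)) = 7 + (L**2 + (-108 + 2*L**2)) = 7 + (-108 + 3*L**2) = -101 + 3*L**2)
-4*s(65) = -4*(-101 + 3*65**2) = -4*(-101 + 3*4225) = -4*(-101 + 12675) = -4*12574 = -50296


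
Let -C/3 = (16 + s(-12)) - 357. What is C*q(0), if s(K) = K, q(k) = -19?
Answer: -20121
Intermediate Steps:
C = 1059 (C = -3*((16 - 12) - 357) = -3*(4 - 357) = -3*(-353) = 1059)
C*q(0) = 1059*(-19) = -20121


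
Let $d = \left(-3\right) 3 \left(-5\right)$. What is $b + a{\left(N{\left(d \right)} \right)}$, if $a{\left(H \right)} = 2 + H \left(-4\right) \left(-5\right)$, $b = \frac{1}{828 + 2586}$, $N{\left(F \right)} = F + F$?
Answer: $\frac{6152029}{3414} \approx 1802.0$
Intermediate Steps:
$d = 45$ ($d = \left(-9\right) \left(-5\right) = 45$)
$N{\left(F \right)} = 2 F$
$b = \frac{1}{3414} \approx 0.00029291$
$a{\left(H \right)} = 2 + 20 H$ ($a{\left(H \right)} = 2 + - 4 H \left(-5\right) = 2 + 20 H$)
$b + a{\left(N{\left(d \right)} \right)} = \frac{1}{3414} + \left(2 + 20 \cdot 2 \cdot 45\right) = \frac{1}{3414} + \left(2 + 20 \cdot 90\right) = \frac{1}{3414} + \left(2 + 1800\right) = \frac{1}{3414} + 1802 = \frac{6152029}{3414}$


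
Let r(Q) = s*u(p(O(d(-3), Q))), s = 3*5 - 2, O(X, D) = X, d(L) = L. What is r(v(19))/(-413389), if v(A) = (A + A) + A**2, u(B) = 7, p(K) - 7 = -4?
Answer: -91/413389 ≈ -0.00022013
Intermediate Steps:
p(K) = 3 (p(K) = 7 - 4 = 3)
s = 13 (s = 15 - 2 = 13)
v(A) = A**2 + 2*A (v(A) = 2*A + A**2 = A**2 + 2*A)
r(Q) = 91 (r(Q) = 13*7 = 91)
r(v(19))/(-413389) = 91/(-413389) = 91*(-1/413389) = -91/413389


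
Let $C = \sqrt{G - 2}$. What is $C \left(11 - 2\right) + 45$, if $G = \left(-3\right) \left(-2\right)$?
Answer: $63$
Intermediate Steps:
$G = 6$
$C = 2$ ($C = \sqrt{6 - 2} = \sqrt{4} = 2$)
$C \left(11 - 2\right) + 45 = 2 \left(11 - 2\right) + 45 = 2 \cdot 9 + 45 = 18 + 45 = 63$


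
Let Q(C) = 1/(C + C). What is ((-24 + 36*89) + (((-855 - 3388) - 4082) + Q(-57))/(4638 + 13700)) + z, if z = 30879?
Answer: 71200480337/2090532 ≈ 34059.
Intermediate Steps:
Q(C) = 1/(2*C)
((-24 + 36*89) + (((-855 - 3388) - 4082) + Q(-57))/(4638 + 13700)) + z = ((-24 + 36*89) + (((-855 - 3388) - 4082) + (1/2)/(-57))/(4638 + 13700)) + 30879 = ((-24 + 3204) + ((-4243 - 4082) + (1/2)*(-1/57))/18338) + 30879 = (3180 + (-8325 - 1/114)*(1/18338)) + 30879 = (3180 - 949051/114*1/18338) + 30879 = (3180 - 949051/2090532) + 30879 = 6646942709/2090532 + 30879 = 71200480337/2090532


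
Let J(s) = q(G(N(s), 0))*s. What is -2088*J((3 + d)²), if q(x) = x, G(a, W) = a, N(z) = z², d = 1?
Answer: -8552448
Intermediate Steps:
J(s) = s³ (J(s) = s²*s = s³)
-2088*J((3 + d)²) = -2088*(3 + 1)⁶ = -2088*(4²)³ = -2088*16³ = -2088*4096 = -8552448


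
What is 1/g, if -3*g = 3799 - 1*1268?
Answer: -3/2531 ≈ -0.0011853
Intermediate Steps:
g = -2531/3 (g = -(3799 - 1*1268)/3 = -(3799 - 1268)/3 = -⅓*2531 = -2531/3 ≈ -843.67)
1/g = 1/(-2531/3) = -3/2531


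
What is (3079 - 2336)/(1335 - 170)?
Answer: 743/1165 ≈ 0.63777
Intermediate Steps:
(3079 - 2336)/(1335 - 170) = 743/1165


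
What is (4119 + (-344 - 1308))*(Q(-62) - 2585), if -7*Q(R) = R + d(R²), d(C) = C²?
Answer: -36497708323/7 ≈ -5.2140e+9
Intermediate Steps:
Q(R) = -R/7 - R⁴/7 (Q(R) = -(R + (R²)²)/7 = -(R + R⁴)/7 = -R/7 - R⁴/7)
(4119 + (-344 - 1308))*(Q(-62) - 2585) = (4119 + (-344 - 1308))*((⅐)*(-62)*(-1 - 1*(-62)³) - 2585) = (4119 - 1652)*((⅐)*(-62)*(-1 - 1*(-238328)) - 2585) = 2467*((⅐)*(-62)*(-1 + 238328) - 2585) = 2467*((⅐)*(-62)*238327 - 2585) = 2467*(-14776274/7 - 2585) = 2467*(-14794369/7) = -36497708323/7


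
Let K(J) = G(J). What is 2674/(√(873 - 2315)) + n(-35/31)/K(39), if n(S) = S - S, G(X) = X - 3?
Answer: -191*I*√1442/103 ≈ -70.417*I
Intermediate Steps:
G(X) = -3 + X
K(J) = -3 + J
n(S) = 0
2674/(√(873 - 2315)) + n(-35/31)/K(39) = 2674/(√(873 - 2315)) + 0/(-3 + 39) = 2674/(√(-1442)) + 0/36 = 2674/((I*√1442)) + 0*(1/36) = 2674*(-I*√1442/1442) + 0 = -191*I*√1442/103 + 0 = -191*I*√1442/103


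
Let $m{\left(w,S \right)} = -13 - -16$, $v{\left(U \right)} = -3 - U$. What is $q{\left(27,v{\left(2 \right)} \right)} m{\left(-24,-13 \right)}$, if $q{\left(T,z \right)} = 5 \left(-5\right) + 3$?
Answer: $-66$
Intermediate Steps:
$q{\left(T,z \right)} = -22$ ($q{\left(T,z \right)} = -25 + 3 = -22$)
$m{\left(w,S \right)} = 3$ ($m{\left(w,S \right)} = -13 + 16 = 3$)
$q{\left(27,v{\left(2 \right)} \right)} m{\left(-24,-13 \right)} = \left(-22\right) 3 = -66$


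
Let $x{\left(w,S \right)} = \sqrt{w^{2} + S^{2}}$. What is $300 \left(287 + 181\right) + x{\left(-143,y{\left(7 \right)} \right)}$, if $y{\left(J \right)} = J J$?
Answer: $140400 + 5 \sqrt{914} \approx 1.4055 \cdot 10^{5}$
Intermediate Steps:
$y{\left(J \right)} = J^{2}$
$x{\left(w,S \right)} = \sqrt{S^{2} + w^{2}}$
$300 \left(287 + 181\right) + x{\left(-143,y{\left(7 \right)} \right)} = 300 \left(287 + 181\right) + \sqrt{\left(7^{2}\right)^{2} + \left(-143\right)^{2}} = 300 \cdot 468 + \sqrt{49^{2} + 20449} = 140400 + \sqrt{2401 + 20449} = 140400 + \sqrt{22850} = 140400 + 5 \sqrt{914}$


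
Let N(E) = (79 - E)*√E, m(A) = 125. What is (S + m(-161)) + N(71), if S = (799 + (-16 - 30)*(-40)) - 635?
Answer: 2129 + 8*√71 ≈ 2196.4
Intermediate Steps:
N(E) = √E*(79 - E)
S = 2004 (S = (799 - 46*(-40)) - 635 = (799 + 1840) - 635 = 2639 - 635 = 2004)
(S + m(-161)) + N(71) = (2004 + 125) + √71*(79 - 1*71) = 2129 + √71*(79 - 71) = 2129 + √71*8 = 2129 + 8*√71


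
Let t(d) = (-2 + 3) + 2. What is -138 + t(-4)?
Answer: -135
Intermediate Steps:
t(d) = 3 (t(d) = 1 + 2 = 3)
-138 + t(-4) = -138 + 3 = -135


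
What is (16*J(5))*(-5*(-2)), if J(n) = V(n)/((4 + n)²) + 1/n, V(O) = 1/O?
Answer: 2624/81 ≈ 32.395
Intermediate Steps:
J(n) = 1/n + 1/(n*(4 + n)²) (J(n) = 1/(n*((4 + n)²)) + 1/n = 1/(n*(4 + n)²) + 1/n = 1/n + 1/(n*(4 + n)²))
(16*J(5))*(-5*(-2)) = (16*(1/5 + 1/(5*(4 + 5)²)))*(-5*(-2)) = (16*(⅕ + (⅕)/9²))*10 = (16*(⅕ + (⅕)*(1/81)))*10 = (16*(⅕ + 1/405))*10 = (16*(82/405))*10 = (1312/405)*10 = 2624/81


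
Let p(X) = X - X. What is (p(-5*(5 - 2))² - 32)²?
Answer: 1024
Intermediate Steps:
p(X) = 0
(p(-5*(5 - 2))² - 32)² = (0² - 32)² = (0 - 32)² = (-32)² = 1024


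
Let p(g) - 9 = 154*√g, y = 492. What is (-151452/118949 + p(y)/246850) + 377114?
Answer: 11072995312108441/29362560650 + 154*√123/123425 ≈ 3.7711e+5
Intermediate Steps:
p(g) = 9 + 154*√g
(-151452/118949 + p(y)/246850) + 377114 = (-151452/118949 + (9 + 154*√492)/246850) + 377114 = (-151452*1/118949 + (9 + 154*(2*√123))*(1/246850)) + 377114 = (-151452/118949 + (9 + 308*√123)*(1/246850)) + 377114 = (-151452/118949 + (9/246850 + 154*√123/123425)) + 377114 = (-37384855659/29362560650 + 154*√123/123425) + 377114 = 11072995312108441/29362560650 + 154*√123/123425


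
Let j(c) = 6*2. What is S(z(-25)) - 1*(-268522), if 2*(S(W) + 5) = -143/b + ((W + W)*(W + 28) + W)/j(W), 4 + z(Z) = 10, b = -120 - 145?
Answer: 284646591/1060 ≈ 2.6853e+5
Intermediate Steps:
j(c) = 12
b = -265
z(Z) = 6 (z(Z) = -4 + 10 = 6)
S(W) = -2507/530 + W/24 + W*(28 + W)/12 (S(W) = -5 + (-143/(-265) + ((W + W)*(W + 28) + W)/12)/2 = -5 + (-143*(-1/265) + ((2*W)*(28 + W) + W)*(1/12))/2 = -5 + (143/265 + (2*W*(28 + W) + W)*(1/12))/2 = -5 + (143/265 + (W + 2*W*(28 + W))*(1/12))/2 = -5 + (143/265 + (W/12 + W*(28 + W)/6))/2 = -5 + (143/265 + W/12 + W*(28 + W)/6)/2 = -5 + (143/530 + W/24 + W*(28 + W)/12) = -2507/530 + W/24 + W*(28 + W)/12)
S(z(-25)) - 1*(-268522) = (-2507/530 + (1/12)*6² + (19/8)*6) - 1*(-268522) = (-2507/530 + (1/12)*36 + 57/4) + 268522 = (-2507/530 + 3 + 57/4) + 268522 = 13271/1060 + 268522 = 284646591/1060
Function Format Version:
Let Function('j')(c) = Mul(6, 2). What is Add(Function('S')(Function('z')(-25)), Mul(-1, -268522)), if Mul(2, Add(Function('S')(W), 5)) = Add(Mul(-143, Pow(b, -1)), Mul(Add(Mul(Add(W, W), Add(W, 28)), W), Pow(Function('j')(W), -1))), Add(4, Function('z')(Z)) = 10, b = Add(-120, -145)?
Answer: Rational(284646591, 1060) ≈ 2.6853e+5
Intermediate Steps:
Function('j')(c) = 12
b = -265
Function('z')(Z) = 6 (Function('z')(Z) = Add(-4, 10) = 6)
Function('S')(W) = Add(Rational(-2507, 530), Mul(Rational(1, 24), W), Mul(Rational(1, 12), W, Add(28, W))) (Function('S')(W) = Add(-5, Mul(Rational(1, 2), Add(Mul(-143, Pow(-265, -1)), Mul(Add(Mul(Add(W, W), Add(W, 28)), W), Pow(12, -1))))) = Add(-5, Mul(Rational(1, 2), Add(Mul(-143, Rational(-1, 265)), Mul(Add(Mul(Mul(2, W), Add(28, W)), W), Rational(1, 12))))) = Add(-5, Mul(Rational(1, 2), Add(Rational(143, 265), Mul(Add(Mul(2, W, Add(28, W)), W), Rational(1, 12))))) = Add(-5, Mul(Rational(1, 2), Add(Rational(143, 265), Mul(Add(W, Mul(2, W, Add(28, W))), Rational(1, 12))))) = Add(-5, Mul(Rational(1, 2), Add(Rational(143, 265), Add(Mul(Rational(1, 12), W), Mul(Rational(1, 6), W, Add(28, W)))))) = Add(-5, Mul(Rational(1, 2), Add(Rational(143, 265), Mul(Rational(1, 12), W), Mul(Rational(1, 6), W, Add(28, W))))) = Add(-5, Add(Rational(143, 530), Mul(Rational(1, 24), W), Mul(Rational(1, 12), W, Add(28, W)))) = Add(Rational(-2507, 530), Mul(Rational(1, 24), W), Mul(Rational(1, 12), W, Add(28, W))))
Add(Function('S')(Function('z')(-25)), Mul(-1, -268522)) = Add(Add(Rational(-2507, 530), Mul(Rational(1, 12), Pow(6, 2)), Mul(Rational(19, 8), 6)), Mul(-1, -268522)) = Add(Add(Rational(-2507, 530), Mul(Rational(1, 12), 36), Rational(57, 4)), 268522) = Add(Add(Rational(-2507, 530), 3, Rational(57, 4)), 268522) = Add(Rational(13271, 1060), 268522) = Rational(284646591, 1060)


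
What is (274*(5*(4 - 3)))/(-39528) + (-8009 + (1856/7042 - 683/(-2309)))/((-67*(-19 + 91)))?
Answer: 8749583410921/5382816936966 ≈ 1.6255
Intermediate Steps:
(274*(5*(4 - 3)))/(-39528) + (-8009 + (1856/7042 - 683/(-2309)))/((-67*(-19 + 91))) = (274*(5*1))*(-1/39528) + (-8009 + (1856*(1/7042) - 683*(-1/2309)))/((-67*72)) = (274*5)*(-1/39528) + (-8009 + (928/3521 + 683/2309))/(-4824) = 1370*(-1/39528) + (-8009 + 4547595/8129989)*(-1/4824) = -685/19764 - 65108534306/8129989*(-1/4824) = -685/19764 + 32554267153/19609533468 = 8749583410921/5382816936966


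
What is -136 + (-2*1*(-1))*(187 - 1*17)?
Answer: 204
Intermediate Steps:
-136 + (-2*1*(-1))*(187 - 1*17) = -136 + (-2*(-1))*(187 - 17) = -136 + 2*170 = -136 + 340 = 204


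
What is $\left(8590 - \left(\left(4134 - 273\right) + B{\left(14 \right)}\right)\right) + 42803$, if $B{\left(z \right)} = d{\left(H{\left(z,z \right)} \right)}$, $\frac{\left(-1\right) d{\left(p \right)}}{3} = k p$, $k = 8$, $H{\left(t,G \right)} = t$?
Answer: $47868$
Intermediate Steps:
$d{\left(p \right)} = - 24 p$ ($d{\left(p \right)} = - 3 \cdot 8 p = - 24 p$)
$B{\left(z \right)} = - 24 z$
$\left(8590 - \left(\left(4134 - 273\right) + B{\left(14 \right)}\right)\right) + 42803 = \left(8590 - \left(\left(4134 - 273\right) - 336\right)\right) + 42803 = \left(8590 - \left(3861 - 336\right)\right) + 42803 = \left(8590 - 3525\right) + 42803 = 5065 + 42803 = 47868$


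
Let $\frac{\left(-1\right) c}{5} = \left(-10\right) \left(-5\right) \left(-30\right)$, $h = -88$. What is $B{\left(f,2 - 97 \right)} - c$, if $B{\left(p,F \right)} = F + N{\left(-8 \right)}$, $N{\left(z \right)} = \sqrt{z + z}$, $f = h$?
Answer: $-7595 + 4 i \approx -7595.0 + 4.0 i$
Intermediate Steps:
$f = -88$
$c = 7500$ ($c = - 5 \left(-10\right) \left(-5\right) \left(-30\right) = - 5 \cdot 50 \left(-30\right) = \left(-5\right) \left(-1500\right) = 7500$)
$N{\left(z \right)} = \sqrt{2} \sqrt{z}$ ($N{\left(z \right)} = \sqrt{2 z} = \sqrt{2} \sqrt{z}$)
$B{\left(p,F \right)} = F + 4 i$ ($B{\left(p,F \right)} = F + \sqrt{2} \sqrt{-8} = F + \sqrt{2} \cdot 2 i \sqrt{2} = F + 4 i$)
$B{\left(f,2 - 97 \right)} - c = \left(\left(2 - 97\right) + 4 i\right) - 7500 = \left(-95 + 4 i\right) - 7500 = -7595 + 4 i$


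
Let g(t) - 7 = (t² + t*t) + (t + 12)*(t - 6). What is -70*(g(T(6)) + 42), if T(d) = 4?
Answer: -3430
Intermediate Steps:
g(t) = 7 + 2*t² + (-6 + t)*(12 + t) (g(t) = 7 + ((t² + t*t) + (t + 12)*(t - 6)) = 7 + ((t² + t²) + (12 + t)*(-6 + t)) = 7 + (2*t² + (-6 + t)*(12 + t)) = 7 + 2*t² + (-6 + t)*(12 + t))
-70*(g(T(6)) + 42) = -70*((-65 + 3*4² + 6*4) + 42) = -70*((-65 + 3*16 + 24) + 42) = -70*((-65 + 48 + 24) + 42) = -70*(7 + 42) = -70*49 = -3430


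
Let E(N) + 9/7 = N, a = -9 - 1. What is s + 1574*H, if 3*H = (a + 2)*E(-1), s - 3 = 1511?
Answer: 233266/21 ≈ 11108.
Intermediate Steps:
s = 1514 (s = 3 + 1511 = 1514)
a = -10
E(N) = -9/7 + N
H = 128/21 (H = ((-10 + 2)*(-9/7 - 1))/3 = (-8*(-16/7))/3 = (⅓)*(128/7) = 128/21 ≈ 6.0952)
s + 1574*H = 1514 + 1574*(128/21) = 1514 + 201472/21 = 233266/21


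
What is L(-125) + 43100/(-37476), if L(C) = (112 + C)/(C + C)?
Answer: -2571953/2342250 ≈ -1.0981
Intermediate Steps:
L(C) = (112 + C)/(2*C) (L(C) = (112 + C)/((2*C)) = (112 + C)*(1/(2*C)) = (112 + C)/(2*C))
L(-125) + 43100/(-37476) = (½)*(112 - 125)/(-125) + 43100/(-37476) = (½)*(-1/125)*(-13) + 43100*(-1/37476) = 13/250 - 10775/9369 = -2571953/2342250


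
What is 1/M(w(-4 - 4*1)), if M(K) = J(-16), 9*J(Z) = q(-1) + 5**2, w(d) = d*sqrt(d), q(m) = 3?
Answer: 9/28 ≈ 0.32143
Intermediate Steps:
w(d) = d**(3/2)
J(Z) = 28/9 (J(Z) = (3 + 5**2)/9 = (3 + 25)/9 = (1/9)*28 = 28/9)
M(K) = 28/9
1/M(w(-4 - 4*1)) = 1/(28/9) = 9/28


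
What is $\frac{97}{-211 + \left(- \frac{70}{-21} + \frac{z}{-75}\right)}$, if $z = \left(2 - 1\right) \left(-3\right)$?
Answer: $- \frac{7275}{15572} \approx -0.46718$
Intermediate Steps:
$z = -3$ ($z = 1 \left(-3\right) = -3$)
$\frac{97}{-211 + \left(- \frac{70}{-21} + \frac{z}{-75}\right)} = \frac{97}{-211 - \left(- \frac{10}{3} - \frac{1}{25}\right)} = \frac{97}{-211 - - \frac{253}{75}} = \frac{97}{-211 + \left(\frac{10}{3} + \frac{1}{25}\right)} = \frac{97}{-211 + \frac{253}{75}} = \frac{97}{- \frac{15572}{75}} = 97 \left(- \frac{75}{15572}\right) = - \frac{7275}{15572}$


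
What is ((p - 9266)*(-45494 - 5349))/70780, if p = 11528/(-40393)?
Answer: 9515091177319/1429508270 ≈ 6656.2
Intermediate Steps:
p = -11528/40393 (p = 11528*(-1/40393) = -11528/40393 ≈ -0.28540)
((p - 9266)*(-45494 - 5349))/70780 = ((-11528/40393 - 9266)*(-45494 - 5349))/70780 = -374293066/40393*(-50843)*(1/70780) = (19030182354638/40393)*(1/70780) = 9515091177319/1429508270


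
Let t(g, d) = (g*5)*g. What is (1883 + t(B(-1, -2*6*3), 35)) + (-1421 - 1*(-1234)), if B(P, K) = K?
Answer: 8176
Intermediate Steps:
t(g, d) = 5*g² (t(g, d) = (5*g)*g = 5*g²)
(1883 + t(B(-1, -2*6*3), 35)) + (-1421 - 1*(-1234)) = (1883 + 5*(-2*6*3)²) + (-1421 - 1*(-1234)) = (1883 + 5*(-12*3)²) + (-1421 + 1234) = (1883 + 5*(-36)²) - 187 = (1883 + 5*1296) - 187 = (1883 + 6480) - 187 = 8363 - 187 = 8176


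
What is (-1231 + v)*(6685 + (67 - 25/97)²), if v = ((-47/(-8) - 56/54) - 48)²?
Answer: 3090355435833913/438986304 ≈ 7.0398e+6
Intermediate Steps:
v = 86918329/46656 (v = ((-47*(-⅛) - 56*1/54) - 48)² = ((47/8 - 28/27) - 48)² = (1045/216 - 48)² = (-9323/216)² = 86918329/46656 ≈ 1863.0)
(-1231 + v)*(6685 + (67 - 25/97)²) = (-1231 + 86918329/46656)*(6685 + (67 - 25/97)²) = 29484793*(6685 + (67 - 25*1/97)²)/46656 = 29484793*(6685 + (67 - 25/97)²)/46656 = 29484793*(6685 + (6474/97)²)/46656 = 29484793*(6685 + 41912676/9409)/46656 = (29484793/46656)*(104811841/9409) = 3090355435833913/438986304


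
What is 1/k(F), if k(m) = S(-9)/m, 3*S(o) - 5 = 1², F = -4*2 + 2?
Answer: -3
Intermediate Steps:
F = -6 (F = -8 + 2 = -6)
S(o) = 2 (S(o) = 5/3 + (⅓)*1² = 5/3 + (⅓)*1 = 5/3 + ⅓ = 2)
k(m) = 2/m
1/k(F) = 1/(2/(-6)) = 1/(2*(-⅙)) = 1/(-⅓) = -3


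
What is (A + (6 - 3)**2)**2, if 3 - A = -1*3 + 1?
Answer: 196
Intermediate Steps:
A = 5 (A = 3 - (-1*3 + 1) = 3 - (-3 + 1) = 3 - 1*(-2) = 3 + 2 = 5)
(A + (6 - 3)**2)**2 = (5 + (6 - 3)**2)**2 = (5 + 3**2)**2 = (5 + 9)**2 = 14**2 = 196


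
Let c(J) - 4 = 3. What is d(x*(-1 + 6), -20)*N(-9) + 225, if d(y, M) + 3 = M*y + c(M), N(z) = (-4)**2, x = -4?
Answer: 6689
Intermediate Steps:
c(J) = 7 (c(J) = 4 + 3 = 7)
N(z) = 16
d(y, M) = 4 + M*y (d(y, M) = -3 + (M*y + 7) = -3 + (7 + M*y) = 4 + M*y)
d(x*(-1 + 6), -20)*N(-9) + 225 = (4 - (-80)*(-1 + 6))*16 + 225 = (4 - (-80)*5)*16 + 225 = (4 - 20*(-20))*16 + 225 = (4 + 400)*16 + 225 = 404*16 + 225 = 6464 + 225 = 6689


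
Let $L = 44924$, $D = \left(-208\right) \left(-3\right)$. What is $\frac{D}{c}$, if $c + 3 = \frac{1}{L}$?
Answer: $- \frac{2156352}{10367} \approx -208.0$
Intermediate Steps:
$D = 624$
$c = - \frac{134771}{44924}$ ($c = -3 + \frac{1}{44924} = - \frac{134771}{44924} \approx -3.0$)
$\frac{D}{c} = \frac{624}{- \frac{134771}{44924}} = 624 \left(- \frac{44924}{134771}\right) = - \frac{2156352}{10367}$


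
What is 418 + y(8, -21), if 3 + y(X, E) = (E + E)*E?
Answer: 1297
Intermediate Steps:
y(X, E) = -3 + 2*E² (y(X, E) = -3 + (E + E)*E = -3 + (2*E)*E = -3 + 2*E²)
418 + y(8, -21) = 418 + (-3 + 2*(-21)²) = 418 + (-3 + 2*441) = 418 + (-3 + 882) = 418 + 879 = 1297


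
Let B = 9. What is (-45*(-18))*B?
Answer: 7290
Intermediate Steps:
(-45*(-18))*B = -45*(-18)*9 = 810*9 = 7290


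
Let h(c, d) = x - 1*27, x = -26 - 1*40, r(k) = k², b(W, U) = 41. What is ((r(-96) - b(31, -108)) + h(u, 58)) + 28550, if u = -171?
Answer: 37632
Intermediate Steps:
x = -66 (x = -26 - 40 = -66)
h(c, d) = -93 (h(c, d) = -66 - 1*27 = -66 - 27 = -93)
((r(-96) - b(31, -108)) + h(u, 58)) + 28550 = (((-96)² - 1*41) - 93) + 28550 = ((9216 - 41) - 93) + 28550 = (9175 - 93) + 28550 = 9082 + 28550 = 37632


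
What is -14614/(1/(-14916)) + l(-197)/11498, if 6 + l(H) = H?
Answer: 2506361910949/11498 ≈ 2.1798e+8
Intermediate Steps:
l(H) = -6 + H
-14614/(1/(-14916)) + l(-197)/11498 = -14614/(1/(-14916)) + (-6 - 197)/11498 = -14614/(-1/14916) - 203*1/11498 = -14614*(-14916) - 203/11498 = 217982424 - 203/11498 = 2506361910949/11498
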